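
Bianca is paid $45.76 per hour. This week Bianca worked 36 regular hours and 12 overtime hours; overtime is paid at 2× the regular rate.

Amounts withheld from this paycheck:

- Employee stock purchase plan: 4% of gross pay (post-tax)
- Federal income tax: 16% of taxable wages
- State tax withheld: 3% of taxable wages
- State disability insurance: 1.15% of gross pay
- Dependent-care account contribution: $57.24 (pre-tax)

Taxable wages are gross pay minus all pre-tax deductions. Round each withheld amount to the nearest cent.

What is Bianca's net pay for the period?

$2,036.18

Regular pay: 36 × $45.76 = $1,647.36
Overtime pay: 12 × $45.76 × 2 = $1,098.24
Gross pay = $1,647.36 + $1,098.24 = $2,745.60
Dependent-care account contribution: $57.24
Taxable wages = $2,745.60 − $57.24 = $2,688.36
State tax withheld: $2,688.36 × 0.03 = $80.65
Federal income tax: $2,688.36 × 0.16 = $430.14
State disability insurance: $2,745.60 × 0.0115 = $31.57
Employee stock purchase plan: $2,745.60 × 0.04 = $109.82
Total deductions = $57.24 + $80.65 + $430.14 + $31.57 + $109.82 = $709.42
Net pay = $2,745.60 − $709.42 = $2,036.18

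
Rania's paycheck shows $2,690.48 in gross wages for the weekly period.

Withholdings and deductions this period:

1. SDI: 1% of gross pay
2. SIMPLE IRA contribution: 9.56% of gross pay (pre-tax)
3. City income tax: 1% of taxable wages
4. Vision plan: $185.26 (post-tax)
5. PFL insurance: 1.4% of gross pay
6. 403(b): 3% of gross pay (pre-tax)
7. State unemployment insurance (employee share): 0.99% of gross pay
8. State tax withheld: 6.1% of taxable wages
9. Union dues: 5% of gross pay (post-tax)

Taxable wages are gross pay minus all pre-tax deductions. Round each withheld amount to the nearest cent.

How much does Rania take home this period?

403(b): $2,690.48 × 0.03 = $80.71
SIMPLE IRA contribution: $2,690.48 × 0.0956 = $257.21
Pre-tax total = $80.71 + $257.21 = $337.92
Taxable wages = $2,690.48 − $337.92 = $2,352.56
City income tax: $2,352.56 × 0.01 = $23.53
State tax withheld: $2,352.56 × 0.061 = $143.51
PFL insurance: $2,690.48 × 0.014 = $37.67
SDI: $2,690.48 × 0.01 = $26.90
State unemployment insurance (employee share): $2,690.48 × 0.0099 = $26.64
Union dues: $2,690.48 × 0.05 = $134.52
Vision plan: $185.26
Total deductions = $80.71 + $257.21 + $23.53 + $143.51 + $37.67 + $26.90 + $26.64 + $134.52 + $185.26 = $915.95
Net pay = $2,690.48 − $915.95 = $1,774.53

$1,774.53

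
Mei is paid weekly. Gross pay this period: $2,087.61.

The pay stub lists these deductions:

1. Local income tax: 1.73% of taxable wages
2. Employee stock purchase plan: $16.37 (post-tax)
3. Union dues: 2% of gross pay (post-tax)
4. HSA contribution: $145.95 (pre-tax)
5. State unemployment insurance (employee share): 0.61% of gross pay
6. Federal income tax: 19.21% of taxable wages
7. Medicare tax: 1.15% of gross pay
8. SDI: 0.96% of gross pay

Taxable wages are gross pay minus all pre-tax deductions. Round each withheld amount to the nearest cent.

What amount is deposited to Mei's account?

$1,420.18

HSA contribution: $145.95
Taxable wages = $2,087.61 − $145.95 = $1,941.66
Local income tax: $1,941.66 × 0.0173 = $33.59
Federal income tax: $1,941.66 × 0.1921 = $372.99
SDI: $2,087.61 × 0.0096 = $20.04
Medicare tax: $2,087.61 × 0.0115 = $24.01
State unemployment insurance (employee share): $2,087.61 × 0.0061 = $12.73
Employee stock purchase plan: $16.37
Union dues: $2,087.61 × 0.02 = $41.75
Total deductions = $145.95 + $33.59 + $372.99 + $20.04 + $24.01 + $12.73 + $16.37 + $41.75 = $667.43
Net pay = $2,087.61 − $667.43 = $1,420.18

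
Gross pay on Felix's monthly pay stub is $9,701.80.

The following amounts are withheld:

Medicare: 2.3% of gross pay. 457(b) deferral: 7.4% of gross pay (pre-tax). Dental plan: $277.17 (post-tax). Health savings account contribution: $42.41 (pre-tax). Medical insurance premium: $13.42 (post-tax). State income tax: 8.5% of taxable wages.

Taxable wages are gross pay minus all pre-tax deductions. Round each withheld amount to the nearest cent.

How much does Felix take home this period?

$7,667.71

Health savings account contribution: $42.41
457(b) deferral: $9,701.80 × 0.074 = $717.93
Pre-tax total = $42.41 + $717.93 = $760.34
Taxable wages = $9,701.80 − $760.34 = $8,941.46
State income tax: $8,941.46 × 0.085 = $760.02
Medicare: $9,701.80 × 0.023 = $223.14
Medical insurance premium: $13.42
Dental plan: $277.17
Total deductions = $42.41 + $717.93 + $760.02 + $223.14 + $13.42 + $277.17 = $2,034.09
Net pay = $9,701.80 − $2,034.09 = $7,667.71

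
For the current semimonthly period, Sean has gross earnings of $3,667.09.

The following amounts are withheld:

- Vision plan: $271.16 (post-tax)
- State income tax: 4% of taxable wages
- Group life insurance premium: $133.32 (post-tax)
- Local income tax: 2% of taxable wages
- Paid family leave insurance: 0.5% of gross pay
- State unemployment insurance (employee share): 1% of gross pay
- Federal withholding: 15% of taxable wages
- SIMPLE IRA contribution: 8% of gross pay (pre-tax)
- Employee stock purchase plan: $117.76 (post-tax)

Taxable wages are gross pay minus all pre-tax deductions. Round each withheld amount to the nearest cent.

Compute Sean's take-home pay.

$2,087.99

SIMPLE IRA contribution: $3,667.09 × 0.08 = $293.37
Taxable wages = $3,667.09 − $293.37 = $3,373.72
Local income tax: $3,373.72 × 0.02 = $67.47
Federal withholding: $3,373.72 × 0.15 = $506.06
State income tax: $3,373.72 × 0.04 = $134.95
Paid family leave insurance: $3,667.09 × 0.005 = $18.34
State unemployment insurance (employee share): $3,667.09 × 0.01 = $36.67
Employee stock purchase plan: $117.76
Group life insurance premium: $133.32
Vision plan: $271.16
Total deductions = $293.37 + $67.47 + $506.06 + $134.95 + $18.34 + $36.67 + $117.76 + $133.32 + $271.16 = $1,579.10
Net pay = $3,667.09 − $1,579.10 = $2,087.99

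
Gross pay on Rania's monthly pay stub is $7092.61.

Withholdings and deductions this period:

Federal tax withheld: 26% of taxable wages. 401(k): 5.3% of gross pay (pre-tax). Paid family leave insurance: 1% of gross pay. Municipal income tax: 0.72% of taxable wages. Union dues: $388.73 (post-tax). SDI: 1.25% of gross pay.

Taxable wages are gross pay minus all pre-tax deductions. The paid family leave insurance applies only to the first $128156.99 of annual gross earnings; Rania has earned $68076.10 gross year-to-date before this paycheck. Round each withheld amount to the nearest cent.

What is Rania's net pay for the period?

401(k): $7092.61 × 0.053 = $375.91
Taxable wages = $7092.61 − $375.91 = $6716.70
Federal tax withheld: $6716.70 × 0.26 = $1746.34
Municipal income tax: $6716.70 × 0.0072 = $48.36
Paid family leave insurance: cap not yet reached, full $7092.61 is subject → $7092.61 × 0.01 = $70.93
SDI: $7092.61 × 0.0125 = $88.66
Union dues: $388.73
Total deductions = $375.91 + $1746.34 + $48.36 + $70.93 + $88.66 + $388.73 = $2718.93
Net pay = $7092.61 − $2718.93 = $4373.68

$4373.68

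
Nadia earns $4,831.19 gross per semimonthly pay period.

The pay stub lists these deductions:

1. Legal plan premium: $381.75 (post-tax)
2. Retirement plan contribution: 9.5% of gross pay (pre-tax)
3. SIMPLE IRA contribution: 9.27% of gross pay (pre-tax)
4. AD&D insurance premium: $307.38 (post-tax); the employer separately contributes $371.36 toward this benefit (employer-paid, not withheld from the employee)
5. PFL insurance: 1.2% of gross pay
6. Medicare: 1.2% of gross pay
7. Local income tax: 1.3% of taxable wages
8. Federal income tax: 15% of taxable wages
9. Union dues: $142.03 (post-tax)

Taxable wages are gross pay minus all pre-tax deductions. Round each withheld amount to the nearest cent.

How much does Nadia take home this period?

Retirement plan contribution: $4,831.19 × 0.095 = $458.96
SIMPLE IRA contribution: $4,831.19 × 0.0927 = $447.85
Pre-tax total = $458.96 + $447.85 = $906.81
Taxable wages = $4,831.19 − $906.81 = $3,924.38
Federal income tax: $3,924.38 × 0.15 = $588.66
Local income tax: $3,924.38 × 0.013 = $51.02
PFL insurance: $4,831.19 × 0.012 = $57.97
Medicare: $4,831.19 × 0.012 = $57.97
Legal plan premium: $381.75
Union dues: $142.03
AD&D insurance premium: $307.38
(Employer's $371.36 toward AD&D insurance premium is not withheld from the employee.)
Total deductions = $458.96 + $447.85 + $588.66 + $51.02 + $57.97 + $57.97 + $381.75 + $142.03 + $307.38 = $2,493.59
Net pay = $4,831.19 − $2,493.59 = $2,337.60

$2,337.60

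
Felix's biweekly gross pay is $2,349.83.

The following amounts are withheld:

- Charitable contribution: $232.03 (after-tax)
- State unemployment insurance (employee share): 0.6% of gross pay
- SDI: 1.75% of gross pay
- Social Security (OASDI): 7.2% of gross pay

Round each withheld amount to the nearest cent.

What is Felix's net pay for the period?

Social Security (OASDI): $2,349.83 × 0.072 = $169.19
SDI: $2,349.83 × 0.0175 = $41.12
State unemployment insurance (employee share): $2,349.83 × 0.006 = $14.10
Charitable contribution: $232.03
Total deductions = $169.19 + $41.12 + $14.10 + $232.03 = $456.44
Net pay = $2,349.83 − $456.44 = $1,893.39

$1,893.39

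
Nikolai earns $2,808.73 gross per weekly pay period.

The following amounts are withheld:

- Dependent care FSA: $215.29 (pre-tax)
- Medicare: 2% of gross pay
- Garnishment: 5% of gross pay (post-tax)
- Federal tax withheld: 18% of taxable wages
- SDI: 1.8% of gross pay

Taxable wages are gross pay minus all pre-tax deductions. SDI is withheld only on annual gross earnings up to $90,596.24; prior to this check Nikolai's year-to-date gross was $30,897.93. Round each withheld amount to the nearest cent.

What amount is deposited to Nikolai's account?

Dependent care FSA: $215.29
Taxable wages = $2,808.73 − $215.29 = $2,593.44
Federal tax withheld: $2,593.44 × 0.18 = $466.82
SDI: cap not yet reached, full $2,808.73 is subject → $2,808.73 × 0.018 = $50.56
Medicare: $2,808.73 × 0.02 = $56.17
Garnishment: $2,808.73 × 0.05 = $140.44
Total deductions = $215.29 + $466.82 + $50.56 + $56.17 + $140.44 = $929.28
Net pay = $2,808.73 − $929.28 = $1,879.45

$1,879.45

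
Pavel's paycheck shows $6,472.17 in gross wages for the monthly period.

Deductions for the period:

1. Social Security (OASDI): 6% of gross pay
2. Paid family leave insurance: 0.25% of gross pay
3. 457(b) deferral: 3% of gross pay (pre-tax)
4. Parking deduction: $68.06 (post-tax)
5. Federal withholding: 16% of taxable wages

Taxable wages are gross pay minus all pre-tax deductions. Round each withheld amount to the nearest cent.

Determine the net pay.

457(b) deferral: $6,472.17 × 0.03 = $194.17
Taxable wages = $6,472.17 − $194.17 = $6,278.00
Federal withholding: $6,278.00 × 0.16 = $1,004.48
Social Security (OASDI): $6,472.17 × 0.06 = $388.33
Paid family leave insurance: $6,472.17 × 0.0025 = $16.18
Parking deduction: $68.06
Total deductions = $194.17 + $1,004.48 + $388.33 + $16.18 + $68.06 = $1,671.22
Net pay = $6,472.17 − $1,671.22 = $4,800.95

$4,800.95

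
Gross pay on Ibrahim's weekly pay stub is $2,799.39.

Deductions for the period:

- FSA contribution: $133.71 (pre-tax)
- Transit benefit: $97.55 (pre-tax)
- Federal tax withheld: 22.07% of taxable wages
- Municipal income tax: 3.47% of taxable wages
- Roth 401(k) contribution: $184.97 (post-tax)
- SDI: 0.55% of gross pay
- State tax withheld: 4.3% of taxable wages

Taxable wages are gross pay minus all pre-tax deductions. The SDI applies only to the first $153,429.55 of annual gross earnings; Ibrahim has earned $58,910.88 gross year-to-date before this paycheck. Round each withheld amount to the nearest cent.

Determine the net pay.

$1,601.43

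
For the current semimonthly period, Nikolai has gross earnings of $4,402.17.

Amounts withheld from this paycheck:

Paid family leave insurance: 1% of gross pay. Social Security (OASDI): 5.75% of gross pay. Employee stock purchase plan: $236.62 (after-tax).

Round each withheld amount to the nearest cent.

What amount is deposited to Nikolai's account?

Social Security (OASDI): $4,402.17 × 0.0575 = $253.12
Paid family leave insurance: $4,402.17 × 0.01 = $44.02
Employee stock purchase plan: $236.62
Total deductions = $253.12 + $44.02 + $236.62 = $533.76
Net pay = $4,402.17 − $533.76 = $3,868.41

$3,868.41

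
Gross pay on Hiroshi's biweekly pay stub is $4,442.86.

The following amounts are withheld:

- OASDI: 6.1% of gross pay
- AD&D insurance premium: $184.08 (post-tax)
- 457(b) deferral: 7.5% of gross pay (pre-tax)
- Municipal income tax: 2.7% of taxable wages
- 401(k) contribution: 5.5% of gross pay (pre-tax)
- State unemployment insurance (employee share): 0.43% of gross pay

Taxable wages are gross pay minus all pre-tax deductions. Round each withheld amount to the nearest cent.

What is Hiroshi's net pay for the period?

$3,286.74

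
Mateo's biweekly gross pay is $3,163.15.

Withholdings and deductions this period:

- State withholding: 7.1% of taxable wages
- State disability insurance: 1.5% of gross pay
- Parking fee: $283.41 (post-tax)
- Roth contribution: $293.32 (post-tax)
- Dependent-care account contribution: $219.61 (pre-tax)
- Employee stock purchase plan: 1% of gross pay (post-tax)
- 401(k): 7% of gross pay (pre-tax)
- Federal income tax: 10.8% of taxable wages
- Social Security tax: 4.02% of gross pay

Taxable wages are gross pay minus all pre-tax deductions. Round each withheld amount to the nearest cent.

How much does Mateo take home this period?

$1,451.89

Dependent-care account contribution: $219.61
401(k): $3,163.15 × 0.07 = $221.42
Pre-tax total = $219.61 + $221.42 = $441.03
Taxable wages = $3,163.15 − $441.03 = $2,722.12
State withholding: $2,722.12 × 0.071 = $193.27
Federal income tax: $2,722.12 × 0.108 = $293.99
Social Security tax: $3,163.15 × 0.0402 = $127.16
State disability insurance: $3,163.15 × 0.015 = $47.45
Roth contribution: $293.32
Employee stock purchase plan: $3,163.15 × 0.01 = $31.63
Parking fee: $283.41
Total deductions = $219.61 + $221.42 + $193.27 + $293.99 + $127.16 + $47.45 + $293.32 + $31.63 + $283.41 = $1,711.26
Net pay = $3,163.15 − $1,711.26 = $1,451.89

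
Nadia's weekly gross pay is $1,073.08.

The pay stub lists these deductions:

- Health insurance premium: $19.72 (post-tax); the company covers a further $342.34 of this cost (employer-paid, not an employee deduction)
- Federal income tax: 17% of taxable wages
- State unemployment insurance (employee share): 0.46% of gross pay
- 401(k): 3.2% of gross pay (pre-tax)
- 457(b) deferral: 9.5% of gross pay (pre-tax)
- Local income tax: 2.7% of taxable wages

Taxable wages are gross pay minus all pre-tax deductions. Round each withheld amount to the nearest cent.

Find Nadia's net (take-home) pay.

$727.59

401(k): $1,073.08 × 0.032 = $34.34
457(b) deferral: $1,073.08 × 0.095 = $101.94
Pre-tax total = $34.34 + $101.94 = $136.28
Taxable wages = $1,073.08 − $136.28 = $936.80
Federal income tax: $936.80 × 0.17 = $159.26
Local income tax: $936.80 × 0.027 = $25.29
State unemployment insurance (employee share): $1,073.08 × 0.0046 = $4.94
Health insurance premium: $19.72
(Employer's $342.34 toward health insurance premium is not withheld from the employee.)
Total deductions = $34.34 + $101.94 + $159.26 + $25.29 + $4.94 + $19.72 = $345.49
Net pay = $1,073.08 − $345.49 = $727.59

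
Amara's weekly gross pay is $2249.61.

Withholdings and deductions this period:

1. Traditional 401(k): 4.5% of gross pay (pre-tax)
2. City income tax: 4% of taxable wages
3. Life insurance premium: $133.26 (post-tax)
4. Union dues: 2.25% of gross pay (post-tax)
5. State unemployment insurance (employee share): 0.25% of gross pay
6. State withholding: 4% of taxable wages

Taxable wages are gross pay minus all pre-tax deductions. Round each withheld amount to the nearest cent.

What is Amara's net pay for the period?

Traditional 401(k): $2249.61 × 0.045 = $101.23
Taxable wages = $2249.61 − $101.23 = $2148.38
City income tax: $2148.38 × 0.04 = $85.94
State withholding: $2148.38 × 0.04 = $85.94
State unemployment insurance (employee share): $2249.61 × 0.0025 = $5.62
Life insurance premium: $133.26
Union dues: $2249.61 × 0.0225 = $50.62
Total deductions = $101.23 + $85.94 + $85.94 + $5.62 + $133.26 + $50.62 = $462.61
Net pay = $2249.61 − $462.61 = $1787.00

$1787.00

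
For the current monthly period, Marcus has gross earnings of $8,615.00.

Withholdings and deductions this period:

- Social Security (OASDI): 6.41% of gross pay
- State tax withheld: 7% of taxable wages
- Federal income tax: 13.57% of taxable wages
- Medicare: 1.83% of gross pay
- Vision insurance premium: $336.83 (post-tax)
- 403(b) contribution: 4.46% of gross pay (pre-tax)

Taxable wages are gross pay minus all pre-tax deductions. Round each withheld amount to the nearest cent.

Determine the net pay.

403(b) contribution: $8,615.00 × 0.0446 = $384.23
Taxable wages = $8,615.00 − $384.23 = $8,230.77
Federal income tax: $8,230.77 × 0.1357 = $1,116.92
State tax withheld: $8,230.77 × 0.07 = $576.15
Medicare: $8,615.00 × 0.0183 = $157.65
Social Security (OASDI): $8,615.00 × 0.0641 = $552.22
Vision insurance premium: $336.83
Total deductions = $384.23 + $1,116.92 + $576.15 + $157.65 + $552.22 + $336.83 = $3,124.00
Net pay = $8,615.00 − $3,124.00 = $5,491.00

$5,491.00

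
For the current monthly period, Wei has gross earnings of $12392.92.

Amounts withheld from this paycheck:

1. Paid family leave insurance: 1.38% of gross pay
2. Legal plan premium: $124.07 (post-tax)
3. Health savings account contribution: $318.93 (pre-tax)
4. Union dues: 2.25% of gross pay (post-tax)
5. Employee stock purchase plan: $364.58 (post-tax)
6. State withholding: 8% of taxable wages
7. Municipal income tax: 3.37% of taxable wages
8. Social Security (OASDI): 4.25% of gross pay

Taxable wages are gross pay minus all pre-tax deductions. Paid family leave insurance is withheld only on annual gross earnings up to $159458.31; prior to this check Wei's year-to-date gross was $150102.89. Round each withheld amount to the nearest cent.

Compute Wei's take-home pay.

Health savings account contribution: $318.93
Taxable wages = $12392.92 − $318.93 = $12073.99
State withholding: $12073.99 × 0.08 = $965.92
Municipal income tax: $12073.99 × 0.0337 = $406.89
Paid family leave insurance: only $159458.31 − $150102.89 = $9355.42 of this check is subject → $9355.42 × 0.0138 = $129.10
Social Security (OASDI): $12392.92 × 0.0425 = $526.70
Employee stock purchase plan: $364.58
Union dues: $12392.92 × 0.0225 = $278.84
Legal plan premium: $124.07
Total deductions = $318.93 + $965.92 + $406.89 + $129.10 + $526.70 + $364.58 + $278.84 + $124.07 = $3115.03
Net pay = $12392.92 − $3115.03 = $9277.89

$9277.89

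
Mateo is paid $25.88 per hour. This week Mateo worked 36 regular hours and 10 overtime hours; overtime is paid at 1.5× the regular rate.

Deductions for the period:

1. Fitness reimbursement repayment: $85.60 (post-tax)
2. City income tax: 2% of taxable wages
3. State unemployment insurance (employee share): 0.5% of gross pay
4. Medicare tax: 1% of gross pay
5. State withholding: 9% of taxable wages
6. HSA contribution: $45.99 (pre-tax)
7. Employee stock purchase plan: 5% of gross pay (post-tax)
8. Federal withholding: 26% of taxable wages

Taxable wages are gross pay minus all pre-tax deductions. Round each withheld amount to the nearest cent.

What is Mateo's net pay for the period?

$631.16

Regular pay: 36 × $25.88 = $931.68
Overtime pay: 10 × $25.88 × 1.5 = $388.20
Gross pay = $931.68 + $388.20 = $1,319.88
HSA contribution: $45.99
Taxable wages = $1,319.88 − $45.99 = $1,273.89
City income tax: $1,273.89 × 0.02 = $25.48
Federal withholding: $1,273.89 × 0.26 = $331.21
State withholding: $1,273.89 × 0.09 = $114.65
State unemployment insurance (employee share): $1,319.88 × 0.005 = $6.60
Medicare tax: $1,319.88 × 0.01 = $13.20
Fitness reimbursement repayment: $85.60
Employee stock purchase plan: $1,319.88 × 0.05 = $65.99
Total deductions = $45.99 + $25.48 + $331.21 + $114.65 + $6.60 + $13.20 + $85.60 + $65.99 = $688.72
Net pay = $1,319.88 − $688.72 = $631.16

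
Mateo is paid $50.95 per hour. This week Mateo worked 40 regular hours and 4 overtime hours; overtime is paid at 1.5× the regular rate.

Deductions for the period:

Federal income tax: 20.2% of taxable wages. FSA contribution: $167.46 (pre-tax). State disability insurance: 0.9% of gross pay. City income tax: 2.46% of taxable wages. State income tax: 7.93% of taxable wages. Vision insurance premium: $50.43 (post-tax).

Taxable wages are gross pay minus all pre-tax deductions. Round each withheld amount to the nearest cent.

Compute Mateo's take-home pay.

$1439.00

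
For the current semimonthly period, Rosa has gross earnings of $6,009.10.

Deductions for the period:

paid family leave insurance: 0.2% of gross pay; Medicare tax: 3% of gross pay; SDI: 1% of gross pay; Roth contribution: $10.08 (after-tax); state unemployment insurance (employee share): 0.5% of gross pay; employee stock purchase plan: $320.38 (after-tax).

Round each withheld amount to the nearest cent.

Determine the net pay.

Medicare tax: $6,009.10 × 0.03 = $180.27
State unemployment insurance (employee share): $6,009.10 × 0.005 = $30.05
Paid family leave insurance: $6,009.10 × 0.002 = $12.02
SDI: $6,009.10 × 0.01 = $60.09
Roth contribution: $10.08
Employee stock purchase plan: $320.38
Total deductions = $180.27 + $30.05 + $12.02 + $60.09 + $10.08 + $320.38 = $612.89
Net pay = $6,009.10 − $612.89 = $5,396.21

$5,396.21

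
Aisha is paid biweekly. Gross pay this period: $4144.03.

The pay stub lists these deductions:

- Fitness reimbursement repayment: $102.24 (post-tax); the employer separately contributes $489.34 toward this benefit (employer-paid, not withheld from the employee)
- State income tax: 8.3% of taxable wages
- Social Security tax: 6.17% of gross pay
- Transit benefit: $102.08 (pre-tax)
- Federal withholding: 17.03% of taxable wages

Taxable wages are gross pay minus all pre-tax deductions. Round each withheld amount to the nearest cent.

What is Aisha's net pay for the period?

$2660.20

Transit benefit: $102.08
Taxable wages = $4144.03 − $102.08 = $4041.95
Federal withholding: $4041.95 × 0.1703 = $688.34
State income tax: $4041.95 × 0.083 = $335.48
Social Security tax: $4144.03 × 0.0617 = $255.69
Fitness reimbursement repayment: $102.24
(Employer's $489.34 toward fitness reimbursement repayment is not withheld from the employee.)
Total deductions = $102.08 + $688.34 + $335.48 + $255.69 + $102.24 = $1483.83
Net pay = $4144.03 − $1483.83 = $2660.20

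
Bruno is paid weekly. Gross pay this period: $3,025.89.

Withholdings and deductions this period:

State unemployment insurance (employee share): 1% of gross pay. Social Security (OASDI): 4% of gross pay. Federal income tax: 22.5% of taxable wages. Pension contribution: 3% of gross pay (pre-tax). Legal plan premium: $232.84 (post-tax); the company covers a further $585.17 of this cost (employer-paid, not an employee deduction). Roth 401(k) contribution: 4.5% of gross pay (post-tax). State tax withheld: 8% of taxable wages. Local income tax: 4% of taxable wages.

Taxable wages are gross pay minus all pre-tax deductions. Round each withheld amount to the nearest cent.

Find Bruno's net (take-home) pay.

$1,402.19

Pension contribution: $3,025.89 × 0.03 = $90.78
Taxable wages = $3,025.89 − $90.78 = $2,935.11
Local income tax: $2,935.11 × 0.04 = $117.40
Federal income tax: $2,935.11 × 0.225 = $660.40
State tax withheld: $2,935.11 × 0.08 = $234.81
Social Security (OASDI): $3,025.89 × 0.04 = $121.04
State unemployment insurance (employee share): $3,025.89 × 0.01 = $30.26
Roth 401(k) contribution: $3,025.89 × 0.045 = $136.17
Legal plan premium: $232.84
(Employer's $585.17 toward legal plan premium is not withheld from the employee.)
Total deductions = $90.78 + $117.40 + $660.40 + $234.81 + $121.04 + $30.26 + $136.17 + $232.84 = $1,623.70
Net pay = $3,025.89 − $1,623.70 = $1,402.19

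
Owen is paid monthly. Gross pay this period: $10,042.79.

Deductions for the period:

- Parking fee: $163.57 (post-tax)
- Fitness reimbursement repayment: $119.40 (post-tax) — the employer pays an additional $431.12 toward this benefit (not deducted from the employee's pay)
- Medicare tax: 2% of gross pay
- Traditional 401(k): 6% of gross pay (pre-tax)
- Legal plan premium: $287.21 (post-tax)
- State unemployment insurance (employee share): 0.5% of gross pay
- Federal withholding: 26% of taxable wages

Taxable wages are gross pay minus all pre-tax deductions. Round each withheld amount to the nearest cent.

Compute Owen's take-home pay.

Traditional 401(k): $10,042.79 × 0.06 = $602.57
Taxable wages = $10,042.79 − $602.57 = $9,440.22
Federal withholding: $9,440.22 × 0.26 = $2,454.46
State unemployment insurance (employee share): $10,042.79 × 0.005 = $50.21
Medicare tax: $10,042.79 × 0.02 = $200.86
Parking fee: $163.57
Fitness reimbursement repayment: $119.40
Legal plan premium: $287.21
(Employer's $431.12 toward fitness reimbursement repayment is not withheld from the employee.)
Total deductions = $602.57 + $2,454.46 + $50.21 + $200.86 + $163.57 + $119.40 + $287.21 = $3,878.28
Net pay = $10,042.79 − $3,878.28 = $6,164.51

$6,164.51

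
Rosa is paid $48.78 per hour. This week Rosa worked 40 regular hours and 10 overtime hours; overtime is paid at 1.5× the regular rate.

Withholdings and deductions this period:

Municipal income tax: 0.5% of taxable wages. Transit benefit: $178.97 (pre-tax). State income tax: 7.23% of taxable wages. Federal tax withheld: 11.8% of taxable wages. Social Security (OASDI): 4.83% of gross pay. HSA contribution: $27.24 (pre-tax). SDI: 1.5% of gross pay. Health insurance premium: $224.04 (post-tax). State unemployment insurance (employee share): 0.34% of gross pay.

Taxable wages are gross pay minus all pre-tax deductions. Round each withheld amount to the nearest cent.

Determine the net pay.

Regular pay: 40 × $48.78 = $1,951.20
Overtime pay: 10 × $48.78 × 1.5 = $731.70
Gross pay = $1,951.20 + $731.70 = $2,682.90
Transit benefit: $178.97
HSA contribution: $27.24
Pre-tax total = $178.97 + $27.24 = $206.21
Taxable wages = $2,682.90 − $206.21 = $2,476.69
Municipal income tax: $2,476.69 × 0.005 = $12.38
State income tax: $2,476.69 × 0.0723 = $179.06
Federal tax withheld: $2,476.69 × 0.118 = $292.25
Social Security (OASDI): $2,682.90 × 0.0483 = $129.58
State unemployment insurance (employee share): $2,682.90 × 0.0034 = $9.12
SDI: $2,682.90 × 0.015 = $40.24
Health insurance premium: $224.04
Total deductions = $178.97 + $27.24 + $12.38 + $179.06 + $292.25 + $129.58 + $9.12 + $40.24 + $224.04 = $1,092.88
Net pay = $2,682.90 − $1,092.88 = $1,590.02

$1,590.02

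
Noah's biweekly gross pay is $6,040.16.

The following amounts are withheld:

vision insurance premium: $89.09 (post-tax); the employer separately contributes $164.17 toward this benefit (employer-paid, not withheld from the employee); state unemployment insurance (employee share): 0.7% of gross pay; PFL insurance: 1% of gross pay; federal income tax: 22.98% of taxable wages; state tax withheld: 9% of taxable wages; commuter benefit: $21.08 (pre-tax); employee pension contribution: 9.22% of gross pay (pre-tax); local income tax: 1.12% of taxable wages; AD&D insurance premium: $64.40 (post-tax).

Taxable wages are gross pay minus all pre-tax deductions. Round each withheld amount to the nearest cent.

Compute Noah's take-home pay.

$3,398.02

Commuter benefit: $21.08
Employee pension contribution: $6,040.16 × 0.0922 = $556.90
Pre-tax total = $21.08 + $556.90 = $577.98
Taxable wages = $6,040.16 − $577.98 = $5,462.18
State tax withheld: $5,462.18 × 0.09 = $491.60
Federal income tax: $5,462.18 × 0.2298 = $1,255.21
Local income tax: $5,462.18 × 0.0112 = $61.18
State unemployment insurance (employee share): $6,040.16 × 0.007 = $42.28
PFL insurance: $6,040.16 × 0.01 = $60.40
AD&D insurance premium: $64.40
Vision insurance premium: $89.09
(Employer's $164.17 toward vision insurance premium is not withheld from the employee.)
Total deductions = $21.08 + $556.90 + $491.60 + $1,255.21 + $61.18 + $42.28 + $60.40 + $64.40 + $89.09 = $2,642.14
Net pay = $6,040.16 − $2,642.14 = $3,398.02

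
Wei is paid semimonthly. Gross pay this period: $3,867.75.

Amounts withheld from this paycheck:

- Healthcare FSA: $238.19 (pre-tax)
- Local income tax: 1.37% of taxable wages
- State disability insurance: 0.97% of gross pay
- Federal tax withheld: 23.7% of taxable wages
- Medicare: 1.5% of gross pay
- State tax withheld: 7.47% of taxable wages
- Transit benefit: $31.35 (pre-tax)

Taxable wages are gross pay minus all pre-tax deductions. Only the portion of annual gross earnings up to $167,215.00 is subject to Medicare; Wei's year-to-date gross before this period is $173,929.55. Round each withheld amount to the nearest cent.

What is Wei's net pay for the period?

Healthcare FSA: $238.19
Transit benefit: $31.35
Pre-tax total = $238.19 + $31.35 = $269.54
Taxable wages = $3,867.75 − $269.54 = $3,598.21
Local income tax: $3,598.21 × 0.0137 = $49.30
State tax withheld: $3,598.21 × 0.0747 = $268.79
Federal tax withheld: $3,598.21 × 0.237 = $852.78
State disability insurance: $3,867.75 × 0.0097 = $37.52
Medicare: annual cap $167,215.00 already reached (YTD $173,929.55), so $0.00
Total deductions = $238.19 + $31.35 + $49.30 + $268.79 + $852.78 + $37.52 + $0.00 = $1,477.93
Net pay = $3,867.75 − $1,477.93 = $2,389.82

$2,389.82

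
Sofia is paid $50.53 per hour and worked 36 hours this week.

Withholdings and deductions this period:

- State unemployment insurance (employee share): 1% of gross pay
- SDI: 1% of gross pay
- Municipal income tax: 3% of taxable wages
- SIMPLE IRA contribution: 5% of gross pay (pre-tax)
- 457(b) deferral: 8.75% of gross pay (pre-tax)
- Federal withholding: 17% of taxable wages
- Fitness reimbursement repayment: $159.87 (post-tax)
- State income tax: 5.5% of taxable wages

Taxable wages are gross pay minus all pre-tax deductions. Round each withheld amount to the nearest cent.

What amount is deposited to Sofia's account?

$972.63

Gross pay: 36 × $50.53 = $1819.08
457(b) deferral: $1819.08 × 0.0875 = $159.17
SIMPLE IRA contribution: $1819.08 × 0.05 = $90.95
Pre-tax total = $159.17 + $90.95 = $250.12
Taxable wages = $1819.08 − $250.12 = $1568.96
State income tax: $1568.96 × 0.055 = $86.29
Federal withholding: $1568.96 × 0.17 = $266.72
Municipal income tax: $1568.96 × 0.03 = $47.07
State unemployment insurance (employee share): $1819.08 × 0.01 = $18.19
SDI: $1819.08 × 0.01 = $18.19
Fitness reimbursement repayment: $159.87
Total deductions = $159.17 + $90.95 + $86.29 + $266.72 + $47.07 + $18.19 + $18.19 + $159.87 = $846.45
Net pay = $1819.08 − $846.45 = $972.63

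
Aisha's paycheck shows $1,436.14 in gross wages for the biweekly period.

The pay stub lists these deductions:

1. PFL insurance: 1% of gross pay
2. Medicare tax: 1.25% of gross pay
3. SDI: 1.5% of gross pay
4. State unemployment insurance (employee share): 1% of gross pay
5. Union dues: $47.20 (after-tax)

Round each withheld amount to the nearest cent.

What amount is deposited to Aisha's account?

$1,320.73

State unemployment insurance (employee share): $1,436.14 × 0.01 = $14.36
Medicare tax: $1,436.14 × 0.0125 = $17.95
SDI: $1,436.14 × 0.015 = $21.54
PFL insurance: $1,436.14 × 0.01 = $14.36
Union dues: $47.20
Total deductions = $14.36 + $17.95 + $21.54 + $14.36 + $47.20 = $115.41
Net pay = $1,436.14 − $115.41 = $1,320.73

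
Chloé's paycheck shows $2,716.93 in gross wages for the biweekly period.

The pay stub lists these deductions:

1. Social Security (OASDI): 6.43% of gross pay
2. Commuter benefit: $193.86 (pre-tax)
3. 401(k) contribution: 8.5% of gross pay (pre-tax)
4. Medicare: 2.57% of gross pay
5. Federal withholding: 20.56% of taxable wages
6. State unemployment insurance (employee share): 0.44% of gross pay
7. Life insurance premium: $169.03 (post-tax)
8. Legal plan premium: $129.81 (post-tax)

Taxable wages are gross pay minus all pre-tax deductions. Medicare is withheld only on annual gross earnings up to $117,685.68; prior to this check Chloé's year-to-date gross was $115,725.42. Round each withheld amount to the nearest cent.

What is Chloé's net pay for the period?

$1,285.00

Commuter benefit: $193.86
401(k) contribution: $2,716.93 × 0.085 = $230.94
Pre-tax total = $193.86 + $230.94 = $424.80
Taxable wages = $2,716.93 − $424.80 = $2,292.13
Federal withholding: $2,292.13 × 0.2056 = $471.26
Medicare: only $117,685.68 − $115,725.42 = $1,960.26 of this check is subject → $1,960.26 × 0.0257 = $50.38
Social Security (OASDI): $2,716.93 × 0.0643 = $174.70
State unemployment insurance (employee share): $2,716.93 × 0.0044 = $11.95
Legal plan premium: $129.81
Life insurance premium: $169.03
Total deductions = $193.86 + $230.94 + $471.26 + $50.38 + $174.70 + $11.95 + $129.81 + $169.03 = $1,431.93
Net pay = $2,716.93 − $1,431.93 = $1,285.00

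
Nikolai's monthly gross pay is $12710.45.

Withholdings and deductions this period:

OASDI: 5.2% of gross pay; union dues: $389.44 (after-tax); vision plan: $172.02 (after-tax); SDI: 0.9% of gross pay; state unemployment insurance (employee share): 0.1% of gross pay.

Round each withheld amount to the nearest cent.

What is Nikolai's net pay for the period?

OASDI: $12710.45 × 0.052 = $660.94
SDI: $12710.45 × 0.009 = $114.39
State unemployment insurance (employee share): $12710.45 × 0.001 = $12.71
Union dues: $389.44
Vision plan: $172.02
Total deductions = $660.94 + $114.39 + $12.71 + $389.44 + $172.02 = $1349.50
Net pay = $12710.45 − $1349.50 = $11360.95

$11360.95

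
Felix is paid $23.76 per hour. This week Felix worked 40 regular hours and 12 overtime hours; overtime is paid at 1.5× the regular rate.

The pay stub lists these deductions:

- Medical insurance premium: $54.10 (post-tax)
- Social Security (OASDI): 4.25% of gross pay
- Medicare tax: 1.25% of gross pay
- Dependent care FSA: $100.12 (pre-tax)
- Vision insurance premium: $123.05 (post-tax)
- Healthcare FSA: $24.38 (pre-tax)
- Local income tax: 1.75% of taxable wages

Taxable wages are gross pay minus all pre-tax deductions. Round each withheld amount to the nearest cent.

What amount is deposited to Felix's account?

Regular pay: 40 × $23.76 = $950.40
Overtime pay: 12 × $23.76 × 1.5 = $427.68
Gross pay = $950.40 + $427.68 = $1,378.08
Healthcare FSA: $24.38
Dependent care FSA: $100.12
Pre-tax total = $24.38 + $100.12 = $124.50
Taxable wages = $1,378.08 − $124.50 = $1,253.58
Local income tax: $1,253.58 × 0.0175 = $21.94
Medicare tax: $1,378.08 × 0.0125 = $17.23
Social Security (OASDI): $1,378.08 × 0.0425 = $58.57
Medical insurance premium: $54.10
Vision insurance premium: $123.05
Total deductions = $24.38 + $100.12 + $21.94 + $17.23 + $58.57 + $54.10 + $123.05 = $399.39
Net pay = $1,378.08 − $399.39 = $978.69

$978.69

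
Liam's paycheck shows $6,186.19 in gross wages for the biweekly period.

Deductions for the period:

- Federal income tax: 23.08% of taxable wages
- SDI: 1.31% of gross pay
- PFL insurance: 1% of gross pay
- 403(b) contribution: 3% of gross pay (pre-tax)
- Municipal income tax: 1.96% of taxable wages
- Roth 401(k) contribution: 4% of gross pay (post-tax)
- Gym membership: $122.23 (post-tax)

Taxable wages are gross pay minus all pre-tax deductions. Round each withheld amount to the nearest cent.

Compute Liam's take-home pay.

$3,985.47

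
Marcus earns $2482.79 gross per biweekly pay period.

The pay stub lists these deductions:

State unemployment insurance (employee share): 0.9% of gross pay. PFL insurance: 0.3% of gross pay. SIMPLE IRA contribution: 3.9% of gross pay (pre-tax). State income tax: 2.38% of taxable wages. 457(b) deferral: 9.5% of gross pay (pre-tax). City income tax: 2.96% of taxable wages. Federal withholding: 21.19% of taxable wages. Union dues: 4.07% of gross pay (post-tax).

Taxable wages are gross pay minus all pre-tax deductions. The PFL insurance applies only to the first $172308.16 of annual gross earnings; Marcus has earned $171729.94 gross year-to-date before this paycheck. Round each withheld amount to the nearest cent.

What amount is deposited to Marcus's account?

$1454.55

457(b) deferral: $2482.79 × 0.095 = $235.87
SIMPLE IRA contribution: $2482.79 × 0.039 = $96.83
Pre-tax total = $235.87 + $96.83 = $332.70
Taxable wages = $2482.79 − $332.70 = $2150.09
State income tax: $2150.09 × 0.0238 = $51.17
Federal withholding: $2150.09 × 0.2119 = $455.60
City income tax: $2150.09 × 0.0296 = $63.64
State unemployment insurance (employee share): $2482.79 × 0.009 = $22.35
PFL insurance: only $172308.16 − $171729.94 = $578.22 of this check is subject → $578.22 × 0.003 = $1.73
Union dues: $2482.79 × 0.0407 = $101.05
Total deductions = $235.87 + $96.83 + $51.17 + $455.60 + $63.64 + $22.35 + $1.73 + $101.05 = $1028.24
Net pay = $2482.79 − $1028.24 = $1454.55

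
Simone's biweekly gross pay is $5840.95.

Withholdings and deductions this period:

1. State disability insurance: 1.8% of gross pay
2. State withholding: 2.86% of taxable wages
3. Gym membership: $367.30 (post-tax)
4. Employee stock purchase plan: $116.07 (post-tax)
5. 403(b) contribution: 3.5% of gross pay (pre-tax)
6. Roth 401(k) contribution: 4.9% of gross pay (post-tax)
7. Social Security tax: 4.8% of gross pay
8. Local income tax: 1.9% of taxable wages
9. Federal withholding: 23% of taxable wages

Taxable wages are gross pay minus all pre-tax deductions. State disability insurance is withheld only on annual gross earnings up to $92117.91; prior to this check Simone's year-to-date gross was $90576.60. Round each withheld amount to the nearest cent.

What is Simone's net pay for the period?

$2994.14

403(b) contribution: $5840.95 × 0.035 = $204.43
Taxable wages = $5840.95 − $204.43 = $5636.52
State withholding: $5636.52 × 0.0286 = $161.20
Local income tax: $5636.52 × 0.019 = $107.09
Federal withholding: $5636.52 × 0.23 = $1296.40
State disability insurance: only $92117.91 − $90576.60 = $1541.31 of this check is subject → $1541.31 × 0.018 = $27.74
Social Security tax: $5840.95 × 0.048 = $280.37
Employee stock purchase plan: $116.07
Roth 401(k) contribution: $5840.95 × 0.049 = $286.21
Gym membership: $367.30
Total deductions = $204.43 + $161.20 + $107.09 + $1296.40 + $27.74 + $280.37 + $116.07 + $286.21 + $367.30 = $2846.81
Net pay = $5840.95 − $2846.81 = $2994.14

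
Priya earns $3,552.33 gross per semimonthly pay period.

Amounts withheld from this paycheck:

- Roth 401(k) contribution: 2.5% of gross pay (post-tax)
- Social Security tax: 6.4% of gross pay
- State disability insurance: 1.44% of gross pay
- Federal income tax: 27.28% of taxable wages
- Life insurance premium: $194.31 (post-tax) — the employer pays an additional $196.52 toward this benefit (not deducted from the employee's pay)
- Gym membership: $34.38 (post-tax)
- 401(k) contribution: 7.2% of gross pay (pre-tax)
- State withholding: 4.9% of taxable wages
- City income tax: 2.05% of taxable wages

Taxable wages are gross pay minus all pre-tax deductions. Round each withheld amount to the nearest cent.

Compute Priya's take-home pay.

$1,572.15

401(k) contribution: $3,552.33 × 0.072 = $255.77
Taxable wages = $3,552.33 − $255.77 = $3,296.56
State withholding: $3,296.56 × 0.049 = $161.53
Federal income tax: $3,296.56 × 0.2728 = $899.30
City income tax: $3,296.56 × 0.0205 = $67.58
State disability insurance: $3,552.33 × 0.0144 = $51.15
Social Security tax: $3,552.33 × 0.064 = $227.35
Roth 401(k) contribution: $3,552.33 × 0.025 = $88.81
Gym membership: $34.38
Life insurance premium: $194.31
(Employer's $196.52 toward life insurance premium is not withheld from the employee.)
Total deductions = $255.77 + $161.53 + $899.30 + $67.58 + $51.15 + $227.35 + $88.81 + $34.38 + $194.31 = $1,980.18
Net pay = $3,552.33 − $1,980.18 = $1,572.15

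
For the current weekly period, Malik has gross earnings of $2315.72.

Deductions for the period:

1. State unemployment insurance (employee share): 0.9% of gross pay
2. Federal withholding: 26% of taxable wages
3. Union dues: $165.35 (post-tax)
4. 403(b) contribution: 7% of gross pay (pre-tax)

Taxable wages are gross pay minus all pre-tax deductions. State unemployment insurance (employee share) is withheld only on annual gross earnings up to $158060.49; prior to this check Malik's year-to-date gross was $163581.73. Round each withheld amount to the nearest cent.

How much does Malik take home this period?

403(b) contribution: $2315.72 × 0.07 = $162.10
Taxable wages = $2315.72 − $162.10 = $2153.62
Federal withholding: $2153.62 × 0.26 = $559.94
State unemployment insurance (employee share): annual cap $158060.49 already reached (YTD $163581.73), so $0.00
Union dues: $165.35
Total deductions = $162.10 + $559.94 + $0.00 + $165.35 = $887.39
Net pay = $2315.72 − $887.39 = $1428.33

$1428.33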